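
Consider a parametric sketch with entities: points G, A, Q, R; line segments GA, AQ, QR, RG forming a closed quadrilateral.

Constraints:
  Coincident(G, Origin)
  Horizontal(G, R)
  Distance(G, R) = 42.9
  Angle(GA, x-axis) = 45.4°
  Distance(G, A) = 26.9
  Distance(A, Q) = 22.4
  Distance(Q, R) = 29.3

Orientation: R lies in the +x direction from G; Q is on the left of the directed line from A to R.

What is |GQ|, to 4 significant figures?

48.61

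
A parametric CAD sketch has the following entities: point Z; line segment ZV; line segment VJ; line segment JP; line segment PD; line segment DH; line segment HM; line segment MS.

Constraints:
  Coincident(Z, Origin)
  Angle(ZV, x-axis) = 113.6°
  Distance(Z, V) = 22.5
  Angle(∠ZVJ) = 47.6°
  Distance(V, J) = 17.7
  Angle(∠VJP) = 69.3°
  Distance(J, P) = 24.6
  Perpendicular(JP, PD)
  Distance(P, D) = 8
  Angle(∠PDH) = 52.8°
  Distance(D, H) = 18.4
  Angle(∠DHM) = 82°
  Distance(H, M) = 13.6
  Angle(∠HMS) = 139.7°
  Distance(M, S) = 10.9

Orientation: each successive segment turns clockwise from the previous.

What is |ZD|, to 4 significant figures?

14.11

Z is at the origin; ZV runs at 113.6° with length 22.5, so V = (-9.008, 20.62). ∠ZVJ = 47.6° gives VJ at -18.80° from the x-axis; with |VJ| = 17.7, J = (7.748, 14.91). ∠VJP = 69.3° gives JP at -129.5° from the x-axis; with |JP| = 24.6, P = (-7.900, -4.068). The perpendicularity gives PD at right angles to JP, so PD runs at 140.5°; with |PD| = 8.0, D = (-14.07, 1.021). Then |ZD| = |D − Z| = 14.11.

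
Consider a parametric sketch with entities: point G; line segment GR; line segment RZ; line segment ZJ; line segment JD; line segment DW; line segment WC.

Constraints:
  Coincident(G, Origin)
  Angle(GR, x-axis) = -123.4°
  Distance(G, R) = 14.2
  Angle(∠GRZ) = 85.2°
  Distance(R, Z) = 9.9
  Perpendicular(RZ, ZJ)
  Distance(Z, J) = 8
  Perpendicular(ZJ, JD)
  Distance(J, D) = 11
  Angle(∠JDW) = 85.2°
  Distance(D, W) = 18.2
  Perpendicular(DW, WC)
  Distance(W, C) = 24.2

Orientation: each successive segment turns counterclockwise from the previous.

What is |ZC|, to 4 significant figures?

16.74

G is at the origin; GR runs at -123.4° with length 14.2, so R = (-7.817, -11.85). ∠GRZ = 85.2° gives RZ at -28.60° from the x-axis; with |RZ| = 9.9, Z = (0.8752, -16.59). RZ ⟂ ZJ, so ZJ runs at 61.40°; with |ZJ| = 8.0, J = (4.705, -9.570). ZJ is perpendicular to JD, so JD runs at 151.4°; with |JD| = 11.0, D = (-4.953, -4.304). ∠JDW = 85.2° gives DW at -113.8° from the x-axis; with |DW| = 18.2, W = (-12.30, -20.96). DW ⟂ WC, so WC runs at -23.80°; with |WC| = 24.2, C = (9.844, -30.72). Then |ZC| = |C − Z| = 16.74.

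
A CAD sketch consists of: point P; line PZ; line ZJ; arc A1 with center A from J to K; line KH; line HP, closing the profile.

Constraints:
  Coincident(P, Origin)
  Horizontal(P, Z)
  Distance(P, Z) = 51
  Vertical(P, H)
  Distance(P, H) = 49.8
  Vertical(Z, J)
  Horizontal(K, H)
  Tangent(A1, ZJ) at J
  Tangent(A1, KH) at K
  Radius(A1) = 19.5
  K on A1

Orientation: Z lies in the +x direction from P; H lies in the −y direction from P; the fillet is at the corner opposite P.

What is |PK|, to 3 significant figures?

58.9

P is at the origin; PZ is horizontal with |PZ| = 51.0 and Z on the +x side, so Z = (51.0, 0.00). P and H share the same x with |PH| = 49.8 and H on the −y side, so H = (0.00, -49.8). The virtual corner opposite P is at (51.0, -49.8). Since A1 is tangent to ZJ there, AJ ⟂ ZJ and the tangent condition forces AK to be normal to KH, with radius 19.5, so the center A sits 19.5 in from both sides at A = (31.5, -30.3). That places the tangent points at J = (51.0, -30.3) on ZJ and K = (31.5, -49.8) on KH. Then |PK| = |K − P| = 58.9.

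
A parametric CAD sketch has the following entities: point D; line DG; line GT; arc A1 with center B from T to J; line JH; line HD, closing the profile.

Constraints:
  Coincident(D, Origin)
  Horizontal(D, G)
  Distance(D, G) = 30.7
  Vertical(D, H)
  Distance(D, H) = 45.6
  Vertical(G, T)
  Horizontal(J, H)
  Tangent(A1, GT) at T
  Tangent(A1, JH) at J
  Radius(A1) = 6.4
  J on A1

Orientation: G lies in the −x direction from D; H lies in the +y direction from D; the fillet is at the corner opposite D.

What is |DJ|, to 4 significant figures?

51.67

D is at the origin; DG is horizontal with |DG| = 30.7 and G on the −x side, so G = (-30.70, 0.000). DH is vertical with |DH| = 45.6 and H on the +y side, so H = (0.000, 45.60). The virtual corner opposite D is at (-30.70, 45.60). Since A1 is tangent to GT there, BT ⟂ GT and tangency of A1 to JH means the radius BJ is perpendicular to JH, with radius 6.4, so the center B sits 6.4 in from both sides at B = (-24.30, 39.20). That places the tangent points at T = (-30.70, 39.20) on GT and J = (-24.30, 45.60) on JH. Then |DJ| = |J − D| = 51.67.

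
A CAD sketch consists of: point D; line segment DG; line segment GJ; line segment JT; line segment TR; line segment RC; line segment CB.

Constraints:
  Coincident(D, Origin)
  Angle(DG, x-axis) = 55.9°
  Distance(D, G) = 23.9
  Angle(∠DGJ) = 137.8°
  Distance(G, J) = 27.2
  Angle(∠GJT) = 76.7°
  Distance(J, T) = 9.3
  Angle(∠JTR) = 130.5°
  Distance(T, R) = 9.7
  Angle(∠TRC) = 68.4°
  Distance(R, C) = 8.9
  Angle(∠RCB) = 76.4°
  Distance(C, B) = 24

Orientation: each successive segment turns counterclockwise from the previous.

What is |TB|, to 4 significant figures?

14.31

D is at the origin; DG runs at 55.9° with length 23.9, so G = (13.40, 19.79). ∠DGJ = 137.8° gives GJ at 98.10° from the x-axis; with |GJ| = 27.2, J = (9.567, 46.72). ∠GJT = 76.7° gives JT at -158.6° from the x-axis; with |JT| = 9.3, T = (0.9079, 43.33). ∠JTR = 130.5° gives TR at -109.1° from the x-axis; with |TR| = 9.7, R = (-2.266, 34.16). ∠TRC = 68.4° gives RC at 2.500° from the x-axis; with |RC| = 8.9, C = (6.625, 34.55). ∠RCB = 76.4° gives CB at 106.1° from the x-axis; with |CB| = 24.0, B = (-0.03010, 57.61). Then |TB| = |B − T| = 14.31.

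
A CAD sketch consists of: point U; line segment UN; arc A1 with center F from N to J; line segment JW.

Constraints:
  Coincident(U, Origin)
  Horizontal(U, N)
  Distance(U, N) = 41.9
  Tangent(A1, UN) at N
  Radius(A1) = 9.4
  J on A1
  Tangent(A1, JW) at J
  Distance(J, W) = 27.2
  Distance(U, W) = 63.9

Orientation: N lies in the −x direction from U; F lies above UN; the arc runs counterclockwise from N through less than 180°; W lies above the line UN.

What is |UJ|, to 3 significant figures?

38.2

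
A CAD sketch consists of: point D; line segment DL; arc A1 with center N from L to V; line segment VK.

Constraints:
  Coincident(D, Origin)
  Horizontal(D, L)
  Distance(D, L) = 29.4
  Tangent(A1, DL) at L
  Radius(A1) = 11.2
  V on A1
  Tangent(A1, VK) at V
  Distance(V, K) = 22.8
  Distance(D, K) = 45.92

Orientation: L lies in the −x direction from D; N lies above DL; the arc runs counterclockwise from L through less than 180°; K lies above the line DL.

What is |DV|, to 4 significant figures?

24.56

Checks: |NV| = 11.20 ✓; ∠(NV, VK) = 90.00° ✓; |VK| = 22.80 ✓; |DK| = 45.92 ✓.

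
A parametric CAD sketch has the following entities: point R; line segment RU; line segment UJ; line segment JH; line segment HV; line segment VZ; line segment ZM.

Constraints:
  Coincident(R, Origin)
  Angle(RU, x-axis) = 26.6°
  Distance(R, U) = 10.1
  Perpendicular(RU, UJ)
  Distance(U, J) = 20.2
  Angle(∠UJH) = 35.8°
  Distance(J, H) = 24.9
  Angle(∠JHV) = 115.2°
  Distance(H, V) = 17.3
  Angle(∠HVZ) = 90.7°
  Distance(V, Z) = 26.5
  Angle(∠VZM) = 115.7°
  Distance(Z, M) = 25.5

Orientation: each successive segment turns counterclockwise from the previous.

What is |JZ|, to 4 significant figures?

28.50

∠JHV = 115.2° gives HV at -34.40° from the x-axis; with |HV| = 17.3, V = (10.28, -11.77). ∠HVZ = 90.7° gives VZ at 54.90° from the x-axis; with |VZ| = 26.5, Z = (25.52, 9.912). Then |JZ| = |Z − J| = 28.50.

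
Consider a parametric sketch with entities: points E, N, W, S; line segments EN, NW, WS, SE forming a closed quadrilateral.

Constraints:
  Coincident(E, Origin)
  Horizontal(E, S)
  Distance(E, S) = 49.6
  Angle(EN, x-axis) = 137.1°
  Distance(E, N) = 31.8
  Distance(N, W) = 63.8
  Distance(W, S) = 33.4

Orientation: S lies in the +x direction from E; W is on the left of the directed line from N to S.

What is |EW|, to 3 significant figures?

50.9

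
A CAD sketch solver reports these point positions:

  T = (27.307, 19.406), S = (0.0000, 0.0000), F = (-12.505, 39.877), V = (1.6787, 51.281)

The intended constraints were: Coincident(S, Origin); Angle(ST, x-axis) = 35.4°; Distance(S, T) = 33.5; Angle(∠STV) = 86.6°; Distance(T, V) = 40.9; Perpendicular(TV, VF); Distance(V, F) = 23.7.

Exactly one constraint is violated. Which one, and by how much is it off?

Distance(V, F) = 23.7 — off by 5.50.

S = (0.00, 0.00) ✓; ST at 35.40° ✓; |ST| = 33.50 ✓; ∠STV = 86.60° ✓; |TV| = 40.90 ✓; ∠(TV, VF) = 90.00° ✓; |VF| = 18.20 ✗.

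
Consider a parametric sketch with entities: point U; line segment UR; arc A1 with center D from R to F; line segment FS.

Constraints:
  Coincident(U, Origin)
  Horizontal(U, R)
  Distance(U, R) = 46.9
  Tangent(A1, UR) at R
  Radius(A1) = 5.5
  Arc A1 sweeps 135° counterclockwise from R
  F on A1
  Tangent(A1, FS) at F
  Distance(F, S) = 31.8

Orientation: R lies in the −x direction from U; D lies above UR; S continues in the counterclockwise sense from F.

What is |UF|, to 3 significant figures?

44.0

U is at the origin; U and R share the same y with |UR| = 46.9 and R on the −x side, so R = (-46.9, 0.00). Tangency of A1 to UR means the radius DR is perpendicular to UR, so D = R + (0, 5.5) = (-46.9, 5.50). On A1, R sits at bearing -90° from D; a 135° counterclockwise sweep puts F at bearing 45°, so F = D + 5.5·(cos 45°, sin 45°) = (-43.0, 9.39). Then |UF| = |F − U| = 44.0.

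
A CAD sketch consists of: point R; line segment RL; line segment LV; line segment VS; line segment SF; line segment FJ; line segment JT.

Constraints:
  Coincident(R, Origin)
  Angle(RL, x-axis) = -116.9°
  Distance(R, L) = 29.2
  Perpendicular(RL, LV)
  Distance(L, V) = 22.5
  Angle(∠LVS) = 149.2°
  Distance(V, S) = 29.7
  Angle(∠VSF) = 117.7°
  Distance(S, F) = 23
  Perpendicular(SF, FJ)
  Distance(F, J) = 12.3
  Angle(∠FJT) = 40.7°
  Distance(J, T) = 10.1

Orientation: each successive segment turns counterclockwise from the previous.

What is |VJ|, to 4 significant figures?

39.38

R is at the origin; RL runs at -116.9° with length 29.2, so L = (-13.21, -26.04). The perpendicularity gives LV at right angles to RL, so LV runs at -26.90°; with |LV| = 22.5, V = (6.854, -36.22). ∠LVS = 149.2° gives VS at 3.900° from the x-axis; with |VS| = 29.7, S = (36.49, -34.20). ∠VSF = 117.7° gives SF at 66.20° from the x-axis; with |SF| = 23.0, F = (45.77, -13.16). SF ⟂ FJ, so FJ runs at 156.2°; with |FJ| = 12.3, J = (34.51, -8.193). Then |VJ| = |J − V| = 39.38.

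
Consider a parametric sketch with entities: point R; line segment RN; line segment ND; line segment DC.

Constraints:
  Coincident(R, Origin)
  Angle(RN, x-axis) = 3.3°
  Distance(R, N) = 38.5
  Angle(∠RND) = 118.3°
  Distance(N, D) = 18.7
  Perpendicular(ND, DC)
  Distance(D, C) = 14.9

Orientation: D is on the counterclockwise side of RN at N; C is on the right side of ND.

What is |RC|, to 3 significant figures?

61.2

∠RND = 118.3°, so ND runs at 3.3° + (180° − 118.3°) = 65.0° from the x-axis; with |ND| = 18.7, D = N + 18.7·(cos 65.0°, sin 65.0°) = (46.3, 19.2). ND is perpendicular to DC; with |DC| = 14.9 on the right of ND, C = D + 14.9·(0.906, -0.423) = (59.8, 12.9). Then |RC| = |C − R| = 61.2.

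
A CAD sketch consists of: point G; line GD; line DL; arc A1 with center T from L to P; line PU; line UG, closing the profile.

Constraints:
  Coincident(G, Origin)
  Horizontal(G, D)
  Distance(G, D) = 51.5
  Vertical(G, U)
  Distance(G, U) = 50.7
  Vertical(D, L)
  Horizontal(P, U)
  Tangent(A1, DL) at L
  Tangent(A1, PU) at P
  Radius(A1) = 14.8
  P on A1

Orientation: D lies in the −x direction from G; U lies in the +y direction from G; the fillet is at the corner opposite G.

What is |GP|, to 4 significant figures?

62.59

G is at the origin; GD is horizontal with |GD| = 51.5 and D on the −x side, so D = (-51.50, 0.000). G and U share the same x with |GU| = 50.7 and U on the +y side, so U = (0.000, 50.70). The virtual corner opposite G is at (-51.50, 50.70). Tangency of A1 to DL means the radius TL is perpendicular to DL and since A1 is tangent to PU there, TP ⟂ PU, with radius 14.8, so the center T sits 14.8 in from both sides at T = (-36.70, 35.90). That places the tangent points at L = (-51.50, 35.90) on DL and P = (-36.70, 50.70) on PU. Then |GP| = |P − G| = 62.59.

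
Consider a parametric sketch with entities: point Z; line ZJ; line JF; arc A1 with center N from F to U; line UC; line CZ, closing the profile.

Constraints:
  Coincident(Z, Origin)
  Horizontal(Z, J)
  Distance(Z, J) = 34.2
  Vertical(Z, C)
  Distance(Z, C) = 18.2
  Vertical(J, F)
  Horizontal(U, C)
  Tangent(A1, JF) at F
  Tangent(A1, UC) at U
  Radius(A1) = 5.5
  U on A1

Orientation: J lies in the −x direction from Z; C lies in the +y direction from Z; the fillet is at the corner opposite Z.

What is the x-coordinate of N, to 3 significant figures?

-28.7

Z and C share the same x with |ZC| = 18.2 and C on the +y side, so C = (0.00, 18.2). The virtual corner opposite Z is at (-34.2, 18.2). The tangent condition forces NF to be normal to JF and tangency of A1 to UC means the radius NU is perpendicular to UC, with radius 5.5, so the center N sits 5.5 in from both sides at N = (-28.7, 12.7). So N.x = -28.7.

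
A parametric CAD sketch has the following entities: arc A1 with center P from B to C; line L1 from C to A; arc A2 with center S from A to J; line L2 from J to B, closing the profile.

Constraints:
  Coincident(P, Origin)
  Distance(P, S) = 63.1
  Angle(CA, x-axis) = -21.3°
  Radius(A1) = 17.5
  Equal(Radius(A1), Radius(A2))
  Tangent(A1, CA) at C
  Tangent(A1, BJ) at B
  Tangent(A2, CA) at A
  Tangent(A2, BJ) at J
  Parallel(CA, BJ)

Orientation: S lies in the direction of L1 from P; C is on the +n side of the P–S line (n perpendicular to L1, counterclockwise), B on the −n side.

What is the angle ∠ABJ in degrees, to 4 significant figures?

29.02°

Tangency of A1 to both parallel lines with radius 17.5 puts C and B at P ± 17.5·n: C = (6.357, 16.30), B = (-6.357, -16.30). Equal radii place A and J the same way about S: A = S + 17.5·n = (65.15, -6.617), J = S − 17.5·n = (52.43, -39.23). Then cos ∠ABJ = BA·BJ / (|BA||BJ|), giving 29.02°.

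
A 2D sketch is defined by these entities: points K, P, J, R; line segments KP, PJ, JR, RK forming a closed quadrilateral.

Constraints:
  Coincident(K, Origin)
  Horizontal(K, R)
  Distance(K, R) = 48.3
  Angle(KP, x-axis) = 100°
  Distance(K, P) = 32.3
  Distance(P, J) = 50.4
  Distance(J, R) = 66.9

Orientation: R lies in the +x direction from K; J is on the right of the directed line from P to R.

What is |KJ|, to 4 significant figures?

23.87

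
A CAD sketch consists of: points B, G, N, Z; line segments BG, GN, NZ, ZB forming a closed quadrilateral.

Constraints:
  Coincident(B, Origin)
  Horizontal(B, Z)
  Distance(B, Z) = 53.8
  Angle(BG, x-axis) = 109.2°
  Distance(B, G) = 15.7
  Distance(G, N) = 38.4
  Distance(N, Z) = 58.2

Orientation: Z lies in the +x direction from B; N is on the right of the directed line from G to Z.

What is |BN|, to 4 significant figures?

23.17

B is at the origin; B and Z share the same y with |BZ| = 53.8 and Z in +x, so Z = (53.8, 0). BG runs at 109.2° with |BG| = 15.7, so G = (-5.163, 14.83). N is determined by |GN| = 38.4 and |NZ| = 58.2 together: it lies at the intersection of circle(G, 38.4) and circle(Z, 58.2). With |GZ| = 60.80, the foot of the radical line on GZ is 14.67 from G and the perpendicular offset is √(38.4² − 14.67²) = 35.49. Taking the right-of-GZ solution: N = (0.4095, -23.17).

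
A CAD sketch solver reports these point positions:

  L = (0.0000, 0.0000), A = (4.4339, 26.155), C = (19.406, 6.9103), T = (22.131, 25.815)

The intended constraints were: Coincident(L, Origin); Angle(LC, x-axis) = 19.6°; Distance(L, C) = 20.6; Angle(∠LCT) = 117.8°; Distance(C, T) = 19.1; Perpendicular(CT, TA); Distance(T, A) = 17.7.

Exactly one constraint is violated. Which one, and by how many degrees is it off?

Perpendicular(CT, TA) — off by 7.10°.

L = (0.00, 0.00) ✓; LC at 19.60° ✓; |LC| = 20.60 ✓; ∠LCT = 117.8° ✓; |CT| = 19.10 ✓; ∠(CT, TA) = 97.10° ✗; |TA| = 17.70 ✓.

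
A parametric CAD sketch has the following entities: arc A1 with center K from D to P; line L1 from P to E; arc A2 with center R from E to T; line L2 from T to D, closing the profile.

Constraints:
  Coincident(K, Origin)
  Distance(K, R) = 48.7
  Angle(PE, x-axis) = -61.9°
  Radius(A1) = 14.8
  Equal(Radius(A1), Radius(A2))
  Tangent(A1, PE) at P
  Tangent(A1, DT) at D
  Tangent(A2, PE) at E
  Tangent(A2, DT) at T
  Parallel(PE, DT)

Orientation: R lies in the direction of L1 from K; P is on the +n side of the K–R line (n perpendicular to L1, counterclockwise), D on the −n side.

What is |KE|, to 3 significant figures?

50.9

The slot axis is L1's direction at -61.9°, so u = (cos -61.9°, sin -61.9°) = (0.471, -0.882) and n = (−sin -61.9°, cos -61.9°) = (0.882, 0.471). K is at the origin and R lies 48.7 along u from K, so R = 48.7·u = (22.9, -43.0). Tangency of A1 to both parallel lines with radius 14.8 puts P and D at K ± 14.8·n: P = (13.1, 6.97), D = (-13.1, -6.97). Equal radii place E and T the same way about R: E = R + 14.8·n = (36.0, -36.0), T = R − 14.8·n = (9.88, -49.9). Then |KE| = |E − K| = 50.9.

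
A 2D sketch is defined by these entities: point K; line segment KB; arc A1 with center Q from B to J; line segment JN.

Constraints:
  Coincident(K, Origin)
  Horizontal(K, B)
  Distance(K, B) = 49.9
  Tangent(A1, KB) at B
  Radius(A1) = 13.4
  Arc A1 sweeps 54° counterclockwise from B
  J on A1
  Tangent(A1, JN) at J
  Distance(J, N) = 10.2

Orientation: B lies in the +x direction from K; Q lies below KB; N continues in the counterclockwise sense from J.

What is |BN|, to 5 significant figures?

21.754

On A1, B sits at bearing 90° from Q; a 54° counterclockwise sweep puts J at bearing 144°, so J = Q + 13.4·(cos 144°, sin 144°) = (39.059, -5.5237). The tangent condition forces QJ to be normal to JN, so JN runs along (−sin 144°, cos 144°); with |JN| = 10.2, N = (33.064, -13.776). Then |BN| = |N − B| = 21.754.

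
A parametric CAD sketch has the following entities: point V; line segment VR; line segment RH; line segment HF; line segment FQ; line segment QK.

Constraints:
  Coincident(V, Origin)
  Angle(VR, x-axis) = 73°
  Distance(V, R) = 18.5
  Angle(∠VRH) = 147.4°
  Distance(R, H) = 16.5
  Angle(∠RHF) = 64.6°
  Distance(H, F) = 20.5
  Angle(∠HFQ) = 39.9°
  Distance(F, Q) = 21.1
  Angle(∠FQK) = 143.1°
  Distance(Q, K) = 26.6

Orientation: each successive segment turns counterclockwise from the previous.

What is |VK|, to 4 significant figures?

46.07

V is at the origin; VR runs at 73.0° with length 18.5, so R = (5.409, 17.69). ∠VRH = 147.4° gives RH at 105.6° from the x-axis; with |RH| = 16.5, H = (0.9717, 33.58). ∠RHF = 64.6° gives HF at -139.0° from the x-axis; with |HF| = 20.5, F = (-14.50, 20.13). ∠HFQ = 39.9° gives FQ at 1.100° from the x-axis; with |FQ| = 21.1, Q = (6.596, 20.54). ∠FQK = 143.1° gives QK at 38.00° from the x-axis; with |QK| = 26.6, K = (27.56, 36.92). Then |VK| = |K − V| = 46.07.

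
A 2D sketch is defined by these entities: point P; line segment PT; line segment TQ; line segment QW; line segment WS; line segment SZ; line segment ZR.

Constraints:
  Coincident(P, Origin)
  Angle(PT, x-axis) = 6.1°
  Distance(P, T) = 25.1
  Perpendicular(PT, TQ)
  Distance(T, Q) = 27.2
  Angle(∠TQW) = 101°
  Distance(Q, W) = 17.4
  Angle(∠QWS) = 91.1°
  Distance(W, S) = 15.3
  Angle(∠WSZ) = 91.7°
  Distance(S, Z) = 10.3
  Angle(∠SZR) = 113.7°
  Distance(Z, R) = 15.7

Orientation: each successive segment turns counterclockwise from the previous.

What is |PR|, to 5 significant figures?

35.317

∠WSZ = 91.7° gives SZ at -7.7000° from the x-axis; with |SZ| = 10.3, Z = (13.339, 14.603). ∠SZR = 113.7° gives ZR at 58.600° from the x-axis; with |ZR| = 15.7, R = (21.519, 28.004). Then |PR| = |R − P| = 35.317.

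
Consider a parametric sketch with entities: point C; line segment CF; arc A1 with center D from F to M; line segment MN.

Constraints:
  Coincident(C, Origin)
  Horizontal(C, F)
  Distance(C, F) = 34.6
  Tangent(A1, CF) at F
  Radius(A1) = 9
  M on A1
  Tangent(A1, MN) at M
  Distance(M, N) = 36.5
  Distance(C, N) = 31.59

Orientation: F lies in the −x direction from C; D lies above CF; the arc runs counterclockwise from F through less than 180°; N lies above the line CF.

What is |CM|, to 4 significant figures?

27.87

Checks: |DM| = 9.000 ✓; ∠(DM, MN) = 90.00° ✓; |MN| = 36.50 ✓; |CN| = 31.59 ✓.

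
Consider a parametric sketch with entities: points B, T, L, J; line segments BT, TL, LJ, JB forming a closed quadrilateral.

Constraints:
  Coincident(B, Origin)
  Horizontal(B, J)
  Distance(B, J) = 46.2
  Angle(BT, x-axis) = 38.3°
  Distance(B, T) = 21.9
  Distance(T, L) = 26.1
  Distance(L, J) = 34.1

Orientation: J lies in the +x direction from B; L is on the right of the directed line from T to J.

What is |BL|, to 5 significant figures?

19.011

Checks: |TL| = 26.10 ✓; |LJ| = 34.10 ✓.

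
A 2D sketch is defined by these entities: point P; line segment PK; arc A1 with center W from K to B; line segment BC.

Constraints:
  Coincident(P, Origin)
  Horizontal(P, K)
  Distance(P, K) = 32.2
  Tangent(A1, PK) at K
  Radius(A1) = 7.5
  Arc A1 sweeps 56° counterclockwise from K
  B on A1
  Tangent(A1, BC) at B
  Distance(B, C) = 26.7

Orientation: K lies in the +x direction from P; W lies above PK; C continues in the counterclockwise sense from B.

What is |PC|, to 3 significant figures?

59.1

P is at the origin; PK is horizontal with |PK| = 32.2 and K on the +x side, so K = (32.2, 0.00). Tangency of A1 to PK means the radius WK is perpendicular to PK, so W = K + (0, 7.5) = (32.2, 7.50). On A1, K sits at bearing -90° from W; a 56° counterclockwise sweep puts B at bearing -34°, so B = W + 7.5·(cos -34°, sin -34°) = (38.4, 3.31). Since A1 is tangent to BC there, WB ⟂ BC, so BC runs along (−sin -34°, cos -34°); with |BC| = 26.7, C = (53.3, 25.4). Then |PC| = |C − P| = 59.1.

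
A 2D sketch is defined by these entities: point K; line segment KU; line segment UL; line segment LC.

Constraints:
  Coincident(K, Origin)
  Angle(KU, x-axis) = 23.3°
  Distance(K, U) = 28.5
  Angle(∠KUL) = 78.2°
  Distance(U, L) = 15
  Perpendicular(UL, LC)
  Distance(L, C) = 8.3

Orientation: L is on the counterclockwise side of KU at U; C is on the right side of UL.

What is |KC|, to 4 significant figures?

37.34

K is at the origin; KU runs at 23.3° with length 28.5, so U = 28.5·(cos 23.3°, sin 23.3°) = (26.18, 11.27). ∠KUL = 78.2°, so UL runs at 23.3° + (180° − 78.2°) = 125.1° from the x-axis; with |UL| = 15.0, L = U + 15.0·(cos 125.1°, sin 125.1°) = (17.55, 23.55). UL ⟂ LC; with |LC| = 8.3 on the right of UL, C = L + 8.3·(0.8181, 0.5750) = (24.34, 28.32). Then |KC| = |C − K| = 37.34.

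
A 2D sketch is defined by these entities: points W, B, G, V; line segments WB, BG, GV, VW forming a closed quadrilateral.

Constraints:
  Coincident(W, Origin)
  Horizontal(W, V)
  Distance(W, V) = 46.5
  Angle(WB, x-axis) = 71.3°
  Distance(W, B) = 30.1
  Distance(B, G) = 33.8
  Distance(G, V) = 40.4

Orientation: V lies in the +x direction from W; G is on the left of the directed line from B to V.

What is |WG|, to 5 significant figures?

57.628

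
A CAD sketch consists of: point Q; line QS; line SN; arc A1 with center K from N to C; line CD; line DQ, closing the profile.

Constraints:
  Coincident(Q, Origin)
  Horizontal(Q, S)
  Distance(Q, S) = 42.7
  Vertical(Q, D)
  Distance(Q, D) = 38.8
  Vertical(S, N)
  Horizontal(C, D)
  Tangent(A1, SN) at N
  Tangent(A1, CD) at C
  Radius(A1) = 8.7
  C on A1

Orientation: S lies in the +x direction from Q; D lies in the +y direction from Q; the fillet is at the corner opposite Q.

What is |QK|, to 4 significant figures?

45.41

Q is at the origin; QS is horizontal with |QS| = 42.7 and S on the +x side, so S = (42.70, 0.000). Q and D share the same x with |QD| = 38.8 and D on the +y side, so D = (0.000, 38.80). The virtual corner opposite Q is at (42.70, 38.80). Tangency of A1 to SN means the radius KN is perpendicular to SN and since A1 is tangent to CD there, KC ⟂ CD, with radius 8.7, so the center K sits 8.7 in from both sides at K = (34.00, 30.10). Then |QK| = |K − Q| = 45.41.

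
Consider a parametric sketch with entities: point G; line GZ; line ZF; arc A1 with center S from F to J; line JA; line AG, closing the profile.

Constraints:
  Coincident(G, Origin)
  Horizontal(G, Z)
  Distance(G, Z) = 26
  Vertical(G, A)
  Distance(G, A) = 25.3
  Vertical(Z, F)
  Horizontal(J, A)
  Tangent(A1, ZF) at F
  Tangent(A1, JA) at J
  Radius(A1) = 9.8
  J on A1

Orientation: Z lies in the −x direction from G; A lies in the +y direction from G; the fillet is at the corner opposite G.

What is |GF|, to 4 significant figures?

30.27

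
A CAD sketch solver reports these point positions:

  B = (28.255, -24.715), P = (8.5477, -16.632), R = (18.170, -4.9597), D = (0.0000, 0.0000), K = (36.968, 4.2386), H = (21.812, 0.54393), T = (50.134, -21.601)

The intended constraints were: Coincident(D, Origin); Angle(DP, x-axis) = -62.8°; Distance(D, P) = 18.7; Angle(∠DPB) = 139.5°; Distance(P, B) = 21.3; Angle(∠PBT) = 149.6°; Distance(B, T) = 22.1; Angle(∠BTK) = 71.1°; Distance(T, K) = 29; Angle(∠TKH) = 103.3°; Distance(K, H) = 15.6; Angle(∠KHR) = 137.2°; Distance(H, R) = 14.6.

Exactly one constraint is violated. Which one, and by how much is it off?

Distance(H, R) = 14.6 — off by 8.00.

D = (0.00, 0.00) ✓; DP at -62.80° ✓; |DP| = 18.70 ✓; ∠DPB = 139.5° ✓; |PB| = 21.30 ✓; ∠PBT = 149.6° ✓; |BT| = 22.10 ✓; ∠BTK = 71.10° ✓; |TK| = 29.00 ✓; ∠TKH = 103.3° ✓; |KH| = 15.60 ✓; ∠KHR = 137.2° ✓; |HR| = 6.600 ✗.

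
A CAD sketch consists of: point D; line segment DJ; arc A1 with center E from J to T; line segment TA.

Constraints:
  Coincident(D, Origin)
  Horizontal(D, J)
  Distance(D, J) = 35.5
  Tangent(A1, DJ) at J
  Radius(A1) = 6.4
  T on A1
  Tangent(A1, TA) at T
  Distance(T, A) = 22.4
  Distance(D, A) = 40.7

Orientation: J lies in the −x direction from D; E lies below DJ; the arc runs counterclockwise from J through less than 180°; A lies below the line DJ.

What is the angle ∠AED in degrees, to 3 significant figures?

83.6°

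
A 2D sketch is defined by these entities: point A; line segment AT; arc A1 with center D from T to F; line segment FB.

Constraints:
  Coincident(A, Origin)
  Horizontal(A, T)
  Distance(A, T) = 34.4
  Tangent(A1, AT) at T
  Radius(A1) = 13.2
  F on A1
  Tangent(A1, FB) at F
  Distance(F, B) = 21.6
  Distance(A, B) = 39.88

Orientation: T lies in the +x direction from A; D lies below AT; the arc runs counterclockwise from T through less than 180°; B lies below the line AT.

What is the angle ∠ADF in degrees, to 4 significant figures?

18.80°

Checks: |DF| = 13.20 ✓; ∠(DF, FB) = 90.00° ✓; |FB| = 21.60 ✓; |AB| = 39.88 ✓.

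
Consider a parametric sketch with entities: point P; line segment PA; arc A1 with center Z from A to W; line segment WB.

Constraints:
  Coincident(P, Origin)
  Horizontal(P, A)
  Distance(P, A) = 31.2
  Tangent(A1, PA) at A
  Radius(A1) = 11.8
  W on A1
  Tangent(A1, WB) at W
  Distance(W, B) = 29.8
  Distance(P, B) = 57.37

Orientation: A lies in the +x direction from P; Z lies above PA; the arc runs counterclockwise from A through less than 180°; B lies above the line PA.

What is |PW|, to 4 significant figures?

45.00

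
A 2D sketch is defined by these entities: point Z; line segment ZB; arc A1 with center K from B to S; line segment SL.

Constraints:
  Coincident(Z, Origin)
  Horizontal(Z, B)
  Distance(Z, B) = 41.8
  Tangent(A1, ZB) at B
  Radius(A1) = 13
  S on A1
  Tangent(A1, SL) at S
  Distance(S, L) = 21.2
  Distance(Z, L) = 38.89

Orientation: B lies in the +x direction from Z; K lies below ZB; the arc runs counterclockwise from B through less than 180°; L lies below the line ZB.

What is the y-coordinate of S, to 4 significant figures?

-9.907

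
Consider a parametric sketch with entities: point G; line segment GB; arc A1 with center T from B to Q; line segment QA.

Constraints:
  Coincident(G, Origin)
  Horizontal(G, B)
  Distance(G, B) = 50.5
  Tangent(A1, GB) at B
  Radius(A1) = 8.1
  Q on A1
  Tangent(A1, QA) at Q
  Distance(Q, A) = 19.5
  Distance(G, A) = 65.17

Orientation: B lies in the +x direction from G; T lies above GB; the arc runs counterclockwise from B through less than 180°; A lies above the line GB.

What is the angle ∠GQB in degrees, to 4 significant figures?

36.54°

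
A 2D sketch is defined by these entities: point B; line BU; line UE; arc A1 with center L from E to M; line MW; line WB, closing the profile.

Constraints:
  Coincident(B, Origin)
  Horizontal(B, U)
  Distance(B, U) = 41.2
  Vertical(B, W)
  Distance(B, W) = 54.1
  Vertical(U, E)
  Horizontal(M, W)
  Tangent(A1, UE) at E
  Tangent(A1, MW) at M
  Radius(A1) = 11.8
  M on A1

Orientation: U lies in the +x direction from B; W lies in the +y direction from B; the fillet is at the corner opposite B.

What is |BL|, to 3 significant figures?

51.5

B is at the origin; B and U share the same y with |BU| = 41.2 and U on the +x side, so U = (41.2, 0.00). B and W share the same x with |BW| = 54.1 and W on the +y side, so W = (0.00, 54.1). The virtual corner opposite B is at (41.2, 54.1). Since A1 is tangent to UE there, LE ⟂ UE and A1 meets MW tangentially, so LM is at right angles to MW, with radius 11.8, so the center L sits 11.8 in from both sides at L = (29.4, 42.3). Then |BL| = |L − B| = 51.5.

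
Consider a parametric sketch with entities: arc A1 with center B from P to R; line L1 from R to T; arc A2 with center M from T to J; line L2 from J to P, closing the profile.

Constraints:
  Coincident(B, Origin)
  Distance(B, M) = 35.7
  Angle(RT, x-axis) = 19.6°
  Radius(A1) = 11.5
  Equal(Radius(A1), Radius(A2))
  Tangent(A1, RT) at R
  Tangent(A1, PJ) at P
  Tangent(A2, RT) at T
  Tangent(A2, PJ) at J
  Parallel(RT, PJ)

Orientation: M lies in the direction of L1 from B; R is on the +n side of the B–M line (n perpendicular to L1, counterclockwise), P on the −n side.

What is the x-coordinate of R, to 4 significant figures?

-3.858

The slot axis is L1's direction at 19.6°, so u = (cos 19.6°, sin 19.6°) = (0.9421, 0.3355) and n = (−sin 19.6°, cos 19.6°) = (-0.3355, 0.9421). B is at the origin and M lies 35.7 along u from B, so M = 35.7·u = (33.63, 11.98). Tangency of A1 to both parallel lines with radius 11.5 puts R and P at B ± 11.5·n: R = (-3.858, 10.83), P = (3.858, -10.83). So R.x = -3.858.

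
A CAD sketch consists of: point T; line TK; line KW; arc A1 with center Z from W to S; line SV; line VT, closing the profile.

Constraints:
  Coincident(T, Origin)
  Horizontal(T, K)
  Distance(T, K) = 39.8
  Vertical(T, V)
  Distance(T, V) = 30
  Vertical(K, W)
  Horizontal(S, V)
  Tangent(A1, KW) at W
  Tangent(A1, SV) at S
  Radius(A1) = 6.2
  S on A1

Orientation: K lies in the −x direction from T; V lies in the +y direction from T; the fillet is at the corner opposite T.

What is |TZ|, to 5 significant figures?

41.175

T is at the origin; T and K share the same y with |TK| = 39.8 and K on the −x side, so K = (-39.800, 0.0000). T and V share the same x with |TV| = 30.0 and V on the +y side, so V = (0.0000, 30.000). The virtual corner opposite T is at (-39.800, 30.000). A1 meets KW tangentially, so ZW is at right angles to KW and the tangent condition forces ZS to be normal to SV, with radius 6.2, so the center Z sits 6.2 in from both sides at Z = (-33.600, 23.800). Then |TZ| = |Z − T| = 41.175.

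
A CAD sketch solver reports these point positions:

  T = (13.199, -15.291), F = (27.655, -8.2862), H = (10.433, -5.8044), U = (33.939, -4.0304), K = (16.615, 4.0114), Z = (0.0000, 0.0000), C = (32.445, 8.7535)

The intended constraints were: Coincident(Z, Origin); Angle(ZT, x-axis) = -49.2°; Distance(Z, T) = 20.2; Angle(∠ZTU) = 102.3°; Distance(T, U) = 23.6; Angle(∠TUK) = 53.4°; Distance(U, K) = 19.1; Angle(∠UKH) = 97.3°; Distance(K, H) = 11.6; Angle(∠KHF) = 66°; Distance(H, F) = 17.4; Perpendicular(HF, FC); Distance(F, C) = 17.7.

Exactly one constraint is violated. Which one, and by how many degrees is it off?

Perpendicular(HF, FC) — off by 7.50°.

Z = (0.00, 0.00) ✓; ZT at -49.20° ✓; |ZT| = 20.20 ✓; ∠ZTU = 102.3° ✓; |TU| = 23.60 ✓; ∠TUK = 53.40° ✓; |UK| = 19.10 ✓; ∠UKH = 97.30° ✓; |KH| = 11.60 ✓; ∠KHF = 66.00° ✓; |HF| = 17.40 ✓; ∠(HF, FC) = 82.50° ✗; |FC| = 17.70 ✓.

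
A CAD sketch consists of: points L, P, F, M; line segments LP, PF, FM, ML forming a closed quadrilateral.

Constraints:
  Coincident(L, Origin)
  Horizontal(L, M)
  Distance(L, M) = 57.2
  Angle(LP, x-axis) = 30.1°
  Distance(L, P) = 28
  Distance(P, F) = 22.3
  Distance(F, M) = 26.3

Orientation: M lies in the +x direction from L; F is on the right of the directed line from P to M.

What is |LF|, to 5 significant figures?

32.571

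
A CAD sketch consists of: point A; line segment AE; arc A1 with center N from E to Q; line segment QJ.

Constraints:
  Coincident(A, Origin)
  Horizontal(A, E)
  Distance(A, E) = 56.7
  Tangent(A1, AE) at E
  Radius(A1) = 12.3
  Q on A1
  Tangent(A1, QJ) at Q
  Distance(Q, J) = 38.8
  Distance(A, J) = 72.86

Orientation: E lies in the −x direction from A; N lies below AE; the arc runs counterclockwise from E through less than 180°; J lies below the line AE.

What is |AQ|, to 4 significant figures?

70.01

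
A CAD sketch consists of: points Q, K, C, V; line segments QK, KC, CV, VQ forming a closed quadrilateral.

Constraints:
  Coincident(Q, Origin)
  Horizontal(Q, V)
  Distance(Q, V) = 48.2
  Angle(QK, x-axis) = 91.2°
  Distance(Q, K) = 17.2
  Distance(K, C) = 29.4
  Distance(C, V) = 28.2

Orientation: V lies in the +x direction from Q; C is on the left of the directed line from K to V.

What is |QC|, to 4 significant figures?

35.40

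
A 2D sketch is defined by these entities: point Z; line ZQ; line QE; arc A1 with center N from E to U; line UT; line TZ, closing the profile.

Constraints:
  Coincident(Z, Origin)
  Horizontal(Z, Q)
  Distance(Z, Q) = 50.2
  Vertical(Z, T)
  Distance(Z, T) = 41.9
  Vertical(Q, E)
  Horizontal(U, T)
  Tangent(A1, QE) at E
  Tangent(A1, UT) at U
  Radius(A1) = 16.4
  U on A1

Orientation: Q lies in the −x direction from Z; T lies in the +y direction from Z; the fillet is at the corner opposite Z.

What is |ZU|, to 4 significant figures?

53.83

The virtual corner opposite Z is at (-50.20, 41.90). Since A1 is tangent to QE there, NE ⟂ QE and tangency of A1 to UT means the radius NU is perpendicular to UT, with radius 16.4, so the center N sits 16.4 in from both sides at N = (-33.80, 25.50). That places the tangent points at E = (-50.20, 25.50) on QE and U = (-33.80, 41.90) on UT. Then |ZU| = |U − Z| = 53.83.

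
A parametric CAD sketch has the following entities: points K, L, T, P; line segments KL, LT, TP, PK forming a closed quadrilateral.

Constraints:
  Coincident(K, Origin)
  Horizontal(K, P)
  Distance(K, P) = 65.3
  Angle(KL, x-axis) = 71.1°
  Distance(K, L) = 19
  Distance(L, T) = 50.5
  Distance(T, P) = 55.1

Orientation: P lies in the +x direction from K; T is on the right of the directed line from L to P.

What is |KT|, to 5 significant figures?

36.411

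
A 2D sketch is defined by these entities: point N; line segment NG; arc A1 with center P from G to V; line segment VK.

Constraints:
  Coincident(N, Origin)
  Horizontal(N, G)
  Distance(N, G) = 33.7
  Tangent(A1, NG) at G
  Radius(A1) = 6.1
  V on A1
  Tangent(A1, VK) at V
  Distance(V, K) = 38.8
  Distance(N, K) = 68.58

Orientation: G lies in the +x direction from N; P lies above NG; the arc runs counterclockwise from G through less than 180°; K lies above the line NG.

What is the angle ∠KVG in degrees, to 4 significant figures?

149.2°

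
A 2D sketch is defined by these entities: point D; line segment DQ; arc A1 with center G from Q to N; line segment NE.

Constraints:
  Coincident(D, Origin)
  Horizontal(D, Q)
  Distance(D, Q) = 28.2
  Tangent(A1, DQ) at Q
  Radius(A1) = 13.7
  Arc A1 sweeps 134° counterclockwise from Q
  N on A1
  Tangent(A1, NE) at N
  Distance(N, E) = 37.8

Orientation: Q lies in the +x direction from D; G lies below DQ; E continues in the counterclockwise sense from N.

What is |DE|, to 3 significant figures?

67.3

D is at the origin; D and Q share the same y with |DQ| = 28.2 and Q on the +x side, so Q = (28.2, 0.00). The tangent condition forces GQ to be normal to DQ, so G = Q + (0, -13.7) = (28.2, -13.7). On A1, Q sits at bearing 90° from G; a 134° counterclockwise sweep puts N at bearing 224°, so N = G + 13.7·(cos 224°, sin 224°) = (18.3, -23.2). Since A1 is tangent to NE there, GN ⟂ NE, so NE runs along (−sin 224°, cos 224°); with |NE| = 37.8, E = (44.6, -50.4). Then |DE| = |E − D| = 67.3.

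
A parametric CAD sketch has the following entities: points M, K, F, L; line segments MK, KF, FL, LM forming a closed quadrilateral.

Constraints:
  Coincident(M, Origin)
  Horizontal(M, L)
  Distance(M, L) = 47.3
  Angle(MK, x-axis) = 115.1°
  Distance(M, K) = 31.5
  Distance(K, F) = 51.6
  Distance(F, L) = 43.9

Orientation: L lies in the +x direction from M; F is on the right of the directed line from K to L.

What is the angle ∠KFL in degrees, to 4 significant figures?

88.78°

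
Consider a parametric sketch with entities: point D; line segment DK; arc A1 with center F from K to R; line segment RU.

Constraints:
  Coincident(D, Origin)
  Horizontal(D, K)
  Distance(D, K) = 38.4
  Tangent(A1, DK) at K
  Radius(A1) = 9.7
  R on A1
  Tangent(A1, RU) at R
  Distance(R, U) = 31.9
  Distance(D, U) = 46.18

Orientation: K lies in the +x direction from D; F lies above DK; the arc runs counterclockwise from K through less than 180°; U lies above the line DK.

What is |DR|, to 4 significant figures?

48.33

D is at the origin; DK is horizontal with |DK| = 38.4 and K on the +x side, so K = (38.40, 0.000). Tangency of A1 to DK means the radius FK is perpendicular to DK, so F = K + (0, 9.7) = (38.40, 9.700). Since FR ⟂ RU (tangency), |FU| = √(9.7² + 31.9²) = 33.34 regardless of where R sits on A1. So U lies on both circle(D, 46.18) and circle(F, 33.34); the above-DK intersection is U = (23.71, 39.63). R is the foot of the tangent from U: R = (45.49, 16.32).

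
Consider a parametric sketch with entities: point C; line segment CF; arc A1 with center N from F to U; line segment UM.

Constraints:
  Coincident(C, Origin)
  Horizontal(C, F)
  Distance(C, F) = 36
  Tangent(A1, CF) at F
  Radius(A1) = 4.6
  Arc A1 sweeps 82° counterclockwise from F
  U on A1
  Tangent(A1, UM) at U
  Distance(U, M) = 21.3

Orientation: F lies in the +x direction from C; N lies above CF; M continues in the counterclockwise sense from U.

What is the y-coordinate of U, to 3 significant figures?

3.96

C is at the origin; CF is horizontal with |CF| = 36.0 and F on the +x side, so F = (36.0, 0.00). Since A1 is tangent to CF there, NF ⟂ CF, so N = F + (0, 4.6) = (36.0, 4.60). On A1, F sits at bearing -90° from N; an 82° counterclockwise sweep puts U at bearing -8°, so U = N + 4.6·(cos -8°, sin -8°) = (40.6, 3.96). So U.y = 3.96.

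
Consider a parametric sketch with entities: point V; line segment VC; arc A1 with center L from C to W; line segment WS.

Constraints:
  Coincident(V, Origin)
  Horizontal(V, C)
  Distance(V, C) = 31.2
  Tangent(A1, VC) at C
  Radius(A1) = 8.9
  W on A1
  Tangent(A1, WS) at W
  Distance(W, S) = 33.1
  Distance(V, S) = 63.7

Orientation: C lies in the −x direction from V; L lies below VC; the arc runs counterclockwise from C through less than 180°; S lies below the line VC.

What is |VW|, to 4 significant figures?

39.65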